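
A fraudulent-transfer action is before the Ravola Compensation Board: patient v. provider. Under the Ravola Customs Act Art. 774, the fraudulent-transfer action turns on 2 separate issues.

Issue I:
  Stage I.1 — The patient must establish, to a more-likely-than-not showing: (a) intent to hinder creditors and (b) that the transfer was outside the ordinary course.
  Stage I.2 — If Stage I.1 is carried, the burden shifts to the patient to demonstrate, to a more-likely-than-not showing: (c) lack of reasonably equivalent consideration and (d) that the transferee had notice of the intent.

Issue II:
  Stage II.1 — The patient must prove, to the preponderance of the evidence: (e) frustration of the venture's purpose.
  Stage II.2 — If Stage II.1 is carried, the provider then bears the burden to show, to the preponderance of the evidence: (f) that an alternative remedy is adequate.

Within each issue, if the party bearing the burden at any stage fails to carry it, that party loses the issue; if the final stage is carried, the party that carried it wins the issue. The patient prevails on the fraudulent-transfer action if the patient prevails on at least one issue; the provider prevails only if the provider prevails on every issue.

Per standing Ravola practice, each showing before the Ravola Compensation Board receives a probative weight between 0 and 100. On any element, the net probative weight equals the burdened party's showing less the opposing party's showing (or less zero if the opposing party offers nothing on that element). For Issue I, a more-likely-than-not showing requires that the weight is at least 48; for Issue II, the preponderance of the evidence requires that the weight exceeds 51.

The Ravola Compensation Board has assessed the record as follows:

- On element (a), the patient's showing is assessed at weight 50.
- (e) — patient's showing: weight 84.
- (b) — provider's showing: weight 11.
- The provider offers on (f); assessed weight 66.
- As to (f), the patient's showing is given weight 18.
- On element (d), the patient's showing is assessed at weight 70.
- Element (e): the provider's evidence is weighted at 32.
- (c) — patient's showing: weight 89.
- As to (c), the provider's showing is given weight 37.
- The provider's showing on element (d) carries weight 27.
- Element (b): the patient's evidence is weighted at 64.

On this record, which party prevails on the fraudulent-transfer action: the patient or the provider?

— Issue I —
Stage I.1 — burden on patient; standard: a more-likely-than-not showing (weight is at least 48).
    (a): 50 ≥ 48 [met]
    (b): 64 − 11 = 53 ≥ 48 [met]
  Stage I.1 carried; the burden remains with the patient.
Stage I.2 — burden on patient; standard: a more-likely-than-not showing (weight is at least 48).
    (c): 89 − 37 = 52 ≥ 48 [met]
    (d): 70 − 27 = 43 < 48 [not met]
  Not every element is met, so the patient fails to carry Stage I.2.
So the provider prevails on this issue.
— Issue II —
At Stage II.1 the patient must meet the preponderance of the evidence (weight exceeds 51): on (e) the weight is 84 less the opposing 32 gives net 52, which does exceed 51, so (e) meets the standard.
  Stage II.1 is satisfied; the onus moves to the provider.
At Stage II.2 the provider must meet the preponderance of the evidence (weight exceeds 51): on (f) the weight is 66 less the opposing 18 gives net 48, which does not exceed 51, so (f) does not meet the standard.
  Stage II.2 not carried; the provider fails its burden.
The analysis ends at Stage II.2; the patient prevails on this issue.
Per-issue: Issue I → provider; Issue II → patient. The patient must prevail on at least one issue; overall, the patient prevails.

patient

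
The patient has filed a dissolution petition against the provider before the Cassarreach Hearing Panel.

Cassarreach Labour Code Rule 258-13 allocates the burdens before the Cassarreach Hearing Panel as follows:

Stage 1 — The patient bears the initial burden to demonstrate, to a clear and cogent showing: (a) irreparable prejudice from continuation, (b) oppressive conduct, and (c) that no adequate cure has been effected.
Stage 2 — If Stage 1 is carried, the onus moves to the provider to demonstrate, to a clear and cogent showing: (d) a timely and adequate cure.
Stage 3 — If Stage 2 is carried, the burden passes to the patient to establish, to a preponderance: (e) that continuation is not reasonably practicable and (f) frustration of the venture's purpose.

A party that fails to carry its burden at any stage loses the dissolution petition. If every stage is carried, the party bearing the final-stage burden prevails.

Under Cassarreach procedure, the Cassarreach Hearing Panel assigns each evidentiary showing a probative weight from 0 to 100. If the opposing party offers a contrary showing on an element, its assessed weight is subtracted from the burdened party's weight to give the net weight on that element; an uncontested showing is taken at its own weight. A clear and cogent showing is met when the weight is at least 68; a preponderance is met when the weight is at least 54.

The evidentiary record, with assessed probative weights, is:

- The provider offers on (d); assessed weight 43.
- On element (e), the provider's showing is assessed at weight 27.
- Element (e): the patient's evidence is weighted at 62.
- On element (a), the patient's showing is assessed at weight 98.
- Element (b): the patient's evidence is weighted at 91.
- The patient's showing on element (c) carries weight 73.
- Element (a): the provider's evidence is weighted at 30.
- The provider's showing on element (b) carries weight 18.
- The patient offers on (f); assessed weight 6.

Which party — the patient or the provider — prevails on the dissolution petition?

Stage 1 — burden on patient; standard: a clear and cogent showing (weight is at least 68).
    (a): 98 − 30 = 68 ≥ 68 [met]
    (b): 91 − 18 = 73 ≥ 68 [met]
    (c): 73 ≥ 68 [met]
  Stage 1 carried; the burden shifts to the provider.
Stage 2 — burden on provider; standard: a clear and cogent showing (weight is at least 68).
    (d): 43 < 68 [not met]
  The provider does not carry Stage 2.
The analysis ends at Stage 2; the patient prevails.

patient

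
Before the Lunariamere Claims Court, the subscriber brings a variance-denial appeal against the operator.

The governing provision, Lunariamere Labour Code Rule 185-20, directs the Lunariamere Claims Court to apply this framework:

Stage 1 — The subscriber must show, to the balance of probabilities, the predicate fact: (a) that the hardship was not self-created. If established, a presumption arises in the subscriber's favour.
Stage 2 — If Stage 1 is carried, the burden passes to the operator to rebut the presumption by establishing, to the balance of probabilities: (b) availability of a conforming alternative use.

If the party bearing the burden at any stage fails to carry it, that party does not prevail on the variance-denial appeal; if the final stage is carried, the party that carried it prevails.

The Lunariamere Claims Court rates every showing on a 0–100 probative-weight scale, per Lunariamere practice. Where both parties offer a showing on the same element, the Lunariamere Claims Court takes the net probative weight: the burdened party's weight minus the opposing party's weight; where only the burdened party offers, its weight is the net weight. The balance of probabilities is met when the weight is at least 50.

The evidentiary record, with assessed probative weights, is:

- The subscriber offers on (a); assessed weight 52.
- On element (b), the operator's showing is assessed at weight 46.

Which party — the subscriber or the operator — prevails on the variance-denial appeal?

Stage 1 (subscriber, the balance of probabilities, weight is at least 50): (a) 52 ≥ 50 — meets.
  Stage 1 is satisfied; the onus moves to the operator.
Stage 2 (operator, the balance of probabilities, weight is at least 50): (b) 46 < 50 — fails.
  Not every element is met, so the operator fails to carry Stage 2.
So the subscriber prevails.

subscriber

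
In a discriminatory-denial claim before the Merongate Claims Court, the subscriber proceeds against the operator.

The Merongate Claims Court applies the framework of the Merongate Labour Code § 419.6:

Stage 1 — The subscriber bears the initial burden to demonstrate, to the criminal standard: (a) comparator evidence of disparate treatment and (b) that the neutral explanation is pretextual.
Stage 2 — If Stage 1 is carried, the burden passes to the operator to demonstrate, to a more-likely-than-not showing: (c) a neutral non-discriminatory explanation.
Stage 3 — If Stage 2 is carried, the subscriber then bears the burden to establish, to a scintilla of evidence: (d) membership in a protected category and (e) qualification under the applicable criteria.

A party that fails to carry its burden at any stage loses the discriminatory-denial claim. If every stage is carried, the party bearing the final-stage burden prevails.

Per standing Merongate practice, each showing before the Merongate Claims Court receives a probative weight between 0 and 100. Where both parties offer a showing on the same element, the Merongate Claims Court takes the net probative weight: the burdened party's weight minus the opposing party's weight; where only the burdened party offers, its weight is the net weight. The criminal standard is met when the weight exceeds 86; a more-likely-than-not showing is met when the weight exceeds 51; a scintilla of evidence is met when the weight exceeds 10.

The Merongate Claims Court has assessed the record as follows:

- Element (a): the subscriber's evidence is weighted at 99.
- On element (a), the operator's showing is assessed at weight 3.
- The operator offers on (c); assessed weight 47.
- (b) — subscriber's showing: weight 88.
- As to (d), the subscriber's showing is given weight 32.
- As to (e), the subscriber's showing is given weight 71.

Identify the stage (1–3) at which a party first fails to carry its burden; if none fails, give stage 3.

stage 2

Stage 1 (subscriber, the criminal standard, weight exceeds 86): (a) net 99−3=96 > 86 — meets; (b) 88 > 86 — meets.
  The subscriber carries Stage 1; the operator now bears the burden.
Stage 2 (operator, a more-likely-than-not showing, weight exceeds 51): (c) 47 ≤ 51 — fails.
  Not every element is met, so the operator fails to carry Stage 2.
So the subscriber prevails.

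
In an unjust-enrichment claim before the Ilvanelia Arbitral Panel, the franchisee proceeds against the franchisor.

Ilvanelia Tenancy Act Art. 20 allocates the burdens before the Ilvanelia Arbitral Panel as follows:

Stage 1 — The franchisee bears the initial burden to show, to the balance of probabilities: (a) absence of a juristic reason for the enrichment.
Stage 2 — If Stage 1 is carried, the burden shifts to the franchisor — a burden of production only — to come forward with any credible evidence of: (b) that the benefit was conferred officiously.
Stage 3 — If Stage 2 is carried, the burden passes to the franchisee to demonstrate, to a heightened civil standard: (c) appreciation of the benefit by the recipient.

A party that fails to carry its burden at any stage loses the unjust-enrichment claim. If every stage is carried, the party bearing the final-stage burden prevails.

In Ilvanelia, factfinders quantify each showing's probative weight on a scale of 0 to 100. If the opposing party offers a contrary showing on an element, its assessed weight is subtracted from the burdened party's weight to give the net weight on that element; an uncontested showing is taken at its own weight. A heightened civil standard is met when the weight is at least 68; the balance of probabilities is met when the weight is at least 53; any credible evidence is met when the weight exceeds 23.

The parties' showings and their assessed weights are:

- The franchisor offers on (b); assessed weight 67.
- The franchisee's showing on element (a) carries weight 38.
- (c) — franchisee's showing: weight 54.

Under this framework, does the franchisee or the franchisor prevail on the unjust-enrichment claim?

franchisor

Stage 1 (franchisee, the balance of probabilities, weight is at least 53): (a) 38 < 53 — fails.
  Not every element is met, so the franchisee fails to carry Stage 1.
So the franchisor prevails.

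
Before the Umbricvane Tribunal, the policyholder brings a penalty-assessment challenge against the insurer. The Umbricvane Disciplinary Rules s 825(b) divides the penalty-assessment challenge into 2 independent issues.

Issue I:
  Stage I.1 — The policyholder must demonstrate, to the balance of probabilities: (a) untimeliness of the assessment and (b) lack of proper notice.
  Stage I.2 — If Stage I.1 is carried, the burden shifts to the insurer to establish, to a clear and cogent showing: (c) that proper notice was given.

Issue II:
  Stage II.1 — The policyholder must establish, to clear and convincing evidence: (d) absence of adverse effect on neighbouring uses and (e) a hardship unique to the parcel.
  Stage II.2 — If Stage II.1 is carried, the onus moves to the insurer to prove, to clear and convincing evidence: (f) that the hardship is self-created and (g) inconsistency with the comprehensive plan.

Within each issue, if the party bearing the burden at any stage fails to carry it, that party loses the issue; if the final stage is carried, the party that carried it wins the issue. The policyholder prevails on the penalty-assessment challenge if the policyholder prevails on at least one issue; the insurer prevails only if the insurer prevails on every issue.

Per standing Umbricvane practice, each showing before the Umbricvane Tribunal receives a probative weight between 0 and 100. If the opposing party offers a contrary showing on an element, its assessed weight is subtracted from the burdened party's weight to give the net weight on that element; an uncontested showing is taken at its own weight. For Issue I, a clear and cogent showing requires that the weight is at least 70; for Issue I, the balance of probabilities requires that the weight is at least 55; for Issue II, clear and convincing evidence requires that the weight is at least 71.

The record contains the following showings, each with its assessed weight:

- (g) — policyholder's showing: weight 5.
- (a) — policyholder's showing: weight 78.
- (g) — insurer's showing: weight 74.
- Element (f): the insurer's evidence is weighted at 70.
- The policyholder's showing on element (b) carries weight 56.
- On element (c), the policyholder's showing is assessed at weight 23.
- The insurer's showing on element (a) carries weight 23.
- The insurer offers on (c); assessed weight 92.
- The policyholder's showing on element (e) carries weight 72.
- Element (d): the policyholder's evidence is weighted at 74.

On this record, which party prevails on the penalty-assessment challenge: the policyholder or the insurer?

policyholder

— Issue I —
Stage I.1 — burden on policyholder; standard: the balance of probabilities (weight is at least 55).
    (a): 78 − 23 = 55 ≥ 55 [met]
    (b): 56 ≥ 55 [met]
  All elements met. The burden passes to the insurer.
Stage I.2 — burden on insurer; standard: a clear and cogent showing (weight is at least 70).
    (c): 92 − 23 = 69 < 70 [not met]
  The insurer does not carry Stage I.2.
So the policyholder prevails on this issue.
— Issue II —
At Stage II.1 the policyholder must meet clear and convincing evidence (weight is at least 71): on (d) the weight is 74, ≥ 71, so (d) meets the standard; on (e) the weight is 72, which does reach 71, so (e) meets the standard.
  Stage II.1 carried; the burden shifts to the insurer.
At Stage II.2 the insurer must meet clear and convincing evidence (weight is at least 71): on (f) the weight is 70, which does not reach 71, so (f) does not meet the standard; on (g) the weight is 74 less the opposing 5 gives net 69, which does not reach 71, so (g) does not meet the standard.
  The insurer does not carry Stage II.2.
The analysis ends at Stage II.2; the policyholder prevails on this issue.
Per-issue: Issue I → policyholder; Issue II → policyholder. The policyholder must prevail on at least one issue; overall, the policyholder prevails.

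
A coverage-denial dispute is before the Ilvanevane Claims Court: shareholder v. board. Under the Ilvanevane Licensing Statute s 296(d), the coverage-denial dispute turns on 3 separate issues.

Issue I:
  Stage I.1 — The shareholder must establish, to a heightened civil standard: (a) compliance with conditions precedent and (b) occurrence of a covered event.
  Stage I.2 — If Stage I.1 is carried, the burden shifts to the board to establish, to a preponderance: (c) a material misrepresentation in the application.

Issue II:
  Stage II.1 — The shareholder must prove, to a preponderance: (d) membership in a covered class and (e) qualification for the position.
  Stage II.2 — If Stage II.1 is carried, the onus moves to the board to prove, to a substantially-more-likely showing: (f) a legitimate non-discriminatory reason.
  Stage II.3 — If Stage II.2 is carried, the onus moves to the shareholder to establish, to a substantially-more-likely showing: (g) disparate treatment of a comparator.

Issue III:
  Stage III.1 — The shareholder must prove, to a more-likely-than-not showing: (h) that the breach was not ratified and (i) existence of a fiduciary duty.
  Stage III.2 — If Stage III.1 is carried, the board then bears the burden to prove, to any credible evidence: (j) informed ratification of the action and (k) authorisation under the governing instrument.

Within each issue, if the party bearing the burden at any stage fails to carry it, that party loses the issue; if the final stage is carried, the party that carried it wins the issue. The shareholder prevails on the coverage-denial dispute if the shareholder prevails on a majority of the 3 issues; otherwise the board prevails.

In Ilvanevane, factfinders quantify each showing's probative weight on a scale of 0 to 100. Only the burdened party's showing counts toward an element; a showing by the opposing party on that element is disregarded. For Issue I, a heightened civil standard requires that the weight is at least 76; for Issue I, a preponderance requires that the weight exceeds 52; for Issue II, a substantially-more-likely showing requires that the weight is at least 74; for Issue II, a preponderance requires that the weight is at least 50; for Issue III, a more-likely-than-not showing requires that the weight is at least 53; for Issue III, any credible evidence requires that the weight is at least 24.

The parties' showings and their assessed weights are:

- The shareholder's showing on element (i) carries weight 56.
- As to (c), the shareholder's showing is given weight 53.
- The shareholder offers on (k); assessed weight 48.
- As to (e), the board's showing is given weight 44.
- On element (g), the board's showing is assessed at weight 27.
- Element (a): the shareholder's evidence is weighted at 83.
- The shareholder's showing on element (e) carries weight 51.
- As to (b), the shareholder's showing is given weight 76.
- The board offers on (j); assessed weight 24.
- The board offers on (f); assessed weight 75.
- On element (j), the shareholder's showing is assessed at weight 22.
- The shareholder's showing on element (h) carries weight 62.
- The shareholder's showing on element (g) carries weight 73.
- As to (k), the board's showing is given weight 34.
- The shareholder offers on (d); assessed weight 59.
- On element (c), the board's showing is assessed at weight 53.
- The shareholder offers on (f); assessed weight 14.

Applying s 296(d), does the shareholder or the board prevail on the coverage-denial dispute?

— Issue I —
At Stage I.1 the shareholder must meet a heightened civil standard (weight is at least 76): on (a) the weight is 83, which does reach 76, so (a) meets the standard; on (b) the weight is 76, ≥ 76, so (b) meets the standard.
  Stage I.1 is satisfied; the onus moves to the board.
At Stage I.2 the board must meet a preponderance (weight exceeds 52): on (c) the weight is 53 (the shareholder's 53 is given no effect), which does exceed 52, so (c) meets the standard.
  The board carries the last stage.
Every stage carried; the board prevails on this issue.
— Issue II —
Stage II.1 (shareholder, a preponderance, weight is at least 50): (d) 59 ≥ 50 — meets; (e) 51 (board's 44 disregarded) ≥ 50 — meets.
  The shareholder carries Stage II.1; the board now bears the burden.
Stage II.2 (board, a substantially-more-likely showing, weight is at least 74): (f) 75 (shareholder's 14 disregarded) ≥ 74 — meets.
  Stage II.2 is satisfied; the onus moves to the shareholder.
Stage II.3 (shareholder, a substantially-more-likely showing, weight is at least 74): (g) 73 (board's 27 disregarded) < 74 — fails.
  Stage II.3 not carried; the shareholder fails its burden.
The board prevails on this issue.
— Issue III —
At Stage III.1 the shareholder must meet a more-likely-than-not showing (weight is at least 53): on (h) the weight is 62, ≥ 53, so (h) meets the standard; on (i) the weight is 56, ≥ 53, so (i) meets the standard.
  The shareholder carries Stage III.1; the board now bears the burden.
At Stage III.2 the board must meet any credible evidence (weight is at least 24): on (j) the weight is 24 (the shareholder's 22 is given no effect), ≥ 24, so (j) meets the standard; on (k) the weight is 34 (the shareholder's 48 is given no effect), which does reach 24, so (k) meets the standard.
  The board carries the last stage.
Every stage carried; the board prevails on this issue.
Per-issue: Issue I → board; Issue II → board; Issue III → board. The shareholder must prevail on a majority of issues; overall, the board prevails.

board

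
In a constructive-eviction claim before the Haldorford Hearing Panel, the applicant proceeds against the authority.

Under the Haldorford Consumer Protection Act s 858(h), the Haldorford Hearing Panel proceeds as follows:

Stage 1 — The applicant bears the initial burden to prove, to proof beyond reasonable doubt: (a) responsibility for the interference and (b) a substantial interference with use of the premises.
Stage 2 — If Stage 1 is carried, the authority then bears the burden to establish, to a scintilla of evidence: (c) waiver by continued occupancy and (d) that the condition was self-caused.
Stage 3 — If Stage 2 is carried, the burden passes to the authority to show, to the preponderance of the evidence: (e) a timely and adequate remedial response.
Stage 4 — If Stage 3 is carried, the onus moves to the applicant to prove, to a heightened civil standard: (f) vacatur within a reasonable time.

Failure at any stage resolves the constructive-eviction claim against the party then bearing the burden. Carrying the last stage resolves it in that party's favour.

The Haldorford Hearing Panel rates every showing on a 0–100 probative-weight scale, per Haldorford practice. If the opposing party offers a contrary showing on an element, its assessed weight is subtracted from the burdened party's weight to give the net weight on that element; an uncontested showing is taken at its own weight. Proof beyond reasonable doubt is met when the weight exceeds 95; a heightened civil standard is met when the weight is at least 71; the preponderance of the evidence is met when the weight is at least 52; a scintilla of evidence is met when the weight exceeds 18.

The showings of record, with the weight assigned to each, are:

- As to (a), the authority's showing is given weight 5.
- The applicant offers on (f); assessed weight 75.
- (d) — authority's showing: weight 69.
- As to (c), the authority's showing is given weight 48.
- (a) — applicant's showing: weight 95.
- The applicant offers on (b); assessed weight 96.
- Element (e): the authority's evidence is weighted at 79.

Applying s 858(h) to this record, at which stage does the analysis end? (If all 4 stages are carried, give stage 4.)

Stage 1 — burden on applicant; standard: proof beyond reasonable doubt (weight exceeds 95).
    (a): 95 − 5 = 90 ≤ 95 [not met]
    (b): 96 > 95 [met]
  Not every element is met, so the applicant fails to carry Stage 1.
The analysis ends at Stage 1; the authority prevails.

stage 1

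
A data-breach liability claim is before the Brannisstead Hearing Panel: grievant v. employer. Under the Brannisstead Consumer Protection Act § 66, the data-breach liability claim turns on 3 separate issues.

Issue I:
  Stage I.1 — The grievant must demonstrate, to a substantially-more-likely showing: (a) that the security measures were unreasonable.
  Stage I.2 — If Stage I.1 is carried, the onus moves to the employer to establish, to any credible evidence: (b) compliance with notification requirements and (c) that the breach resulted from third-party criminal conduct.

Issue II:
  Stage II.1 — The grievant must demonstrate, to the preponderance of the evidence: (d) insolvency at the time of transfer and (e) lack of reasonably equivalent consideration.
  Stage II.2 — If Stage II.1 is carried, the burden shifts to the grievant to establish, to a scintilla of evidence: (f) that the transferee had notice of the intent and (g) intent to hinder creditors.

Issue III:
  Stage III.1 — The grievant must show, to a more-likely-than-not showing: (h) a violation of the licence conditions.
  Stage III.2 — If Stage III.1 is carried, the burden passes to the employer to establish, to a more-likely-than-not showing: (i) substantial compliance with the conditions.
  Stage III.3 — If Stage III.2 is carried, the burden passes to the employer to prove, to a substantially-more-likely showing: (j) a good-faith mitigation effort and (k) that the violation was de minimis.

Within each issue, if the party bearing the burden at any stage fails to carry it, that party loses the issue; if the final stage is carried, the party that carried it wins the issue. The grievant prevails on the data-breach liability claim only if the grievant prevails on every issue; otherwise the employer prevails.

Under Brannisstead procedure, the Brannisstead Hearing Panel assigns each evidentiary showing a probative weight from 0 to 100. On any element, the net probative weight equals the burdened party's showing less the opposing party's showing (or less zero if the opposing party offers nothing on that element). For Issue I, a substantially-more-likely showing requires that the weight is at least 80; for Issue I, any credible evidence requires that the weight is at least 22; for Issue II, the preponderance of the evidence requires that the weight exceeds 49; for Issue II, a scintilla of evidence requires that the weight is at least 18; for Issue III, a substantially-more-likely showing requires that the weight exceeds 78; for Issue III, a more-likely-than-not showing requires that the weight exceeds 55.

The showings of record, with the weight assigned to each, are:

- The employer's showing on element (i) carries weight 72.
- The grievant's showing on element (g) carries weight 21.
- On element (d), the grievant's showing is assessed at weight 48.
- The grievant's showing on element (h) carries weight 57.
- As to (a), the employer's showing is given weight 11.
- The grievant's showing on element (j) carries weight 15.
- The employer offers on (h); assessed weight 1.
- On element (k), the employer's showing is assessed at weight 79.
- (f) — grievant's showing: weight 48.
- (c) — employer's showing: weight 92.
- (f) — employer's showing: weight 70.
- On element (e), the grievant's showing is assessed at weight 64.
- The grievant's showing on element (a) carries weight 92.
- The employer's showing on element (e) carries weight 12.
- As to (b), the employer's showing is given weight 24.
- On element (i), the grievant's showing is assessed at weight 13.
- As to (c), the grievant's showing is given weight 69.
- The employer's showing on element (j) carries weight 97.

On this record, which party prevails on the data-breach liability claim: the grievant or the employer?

employer

— Issue I —
At Stage I.1 the grievant must meet a substantially-more-likely showing (weight is at least 80): on (a) the weight is 92 less the opposing 11 gives net 81, ≥ 80, so (a) meets the standard.
  Stage I.1 is satisfied; the onus moves to the employer.
At Stage I.2 the employer must meet any credible evidence (weight is at least 22): on (b) the weight is 24, ≥ 22, so (b) meets the standard; on (c) the weight is 92 less the opposing 69 gives net 23, which does reach 22, so (c) meets the standard.
  The employer carries the last stage.
Every stage carried; the employer prevails on this issue.
— Issue II —
Stage II.1 — burden on grievant; standard: the preponderance of the evidence (weight exceeds 49).
    (d): 48 ≤ 49 [not met]
    (e): 64 − 12 = 52 > 49 [met]
  Stage II.1 not carried; the grievant fails its burden.
So the employer prevails on this issue.
— Issue III —
Stage III.1 (grievant, a more-likely-than-not showing, weight exceeds 55): (h) net 57−1=56 > 55 — meets.
  All elements met. The burden passes to the employer.
Stage III.2 (employer, a more-likely-than-not showing, weight exceeds 55): (i) net 72−13=59 > 55 — meets.
  All elements met. The employer retains the burden for Stage III.3.
Stage III.3 (employer, a substantially-more-likely showing, weight exceeds 78): (j) net 97−15=82 > 78 — meets; (k) 79 > 78 — meets.
  Stage III.3 carried; the final stage is satisfied.
All stages carried — the employer prevails on this issue.
Per-issue: Issue I → employer; Issue II → employer; Issue III → employer. The grievant must prevail on every issue; overall, the employer prevails.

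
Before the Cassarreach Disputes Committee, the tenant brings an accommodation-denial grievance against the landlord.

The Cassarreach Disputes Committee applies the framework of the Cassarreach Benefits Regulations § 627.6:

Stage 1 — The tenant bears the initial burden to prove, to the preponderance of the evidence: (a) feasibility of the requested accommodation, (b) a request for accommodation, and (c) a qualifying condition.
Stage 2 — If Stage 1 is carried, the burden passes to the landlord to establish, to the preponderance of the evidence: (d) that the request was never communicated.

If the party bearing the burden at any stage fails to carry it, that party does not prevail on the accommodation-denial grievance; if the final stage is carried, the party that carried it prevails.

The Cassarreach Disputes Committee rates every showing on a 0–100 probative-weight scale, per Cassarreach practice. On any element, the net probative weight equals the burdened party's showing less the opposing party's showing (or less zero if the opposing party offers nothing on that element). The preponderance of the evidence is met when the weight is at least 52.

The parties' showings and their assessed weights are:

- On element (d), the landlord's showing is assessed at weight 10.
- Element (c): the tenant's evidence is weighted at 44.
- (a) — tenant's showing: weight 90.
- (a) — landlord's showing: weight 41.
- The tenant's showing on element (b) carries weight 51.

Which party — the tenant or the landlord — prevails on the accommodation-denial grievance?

landlord

Stage 1 (tenant, the preponderance of the evidence, weight is at least 52): (a) net 90−41=49 < 52 — fails; (b) 51 < 52 — fails; (c) 44 < 52 — fails.
  Stage 1 not carried; the tenant fails its burden.
The analysis ends at Stage 1; the landlord prevails.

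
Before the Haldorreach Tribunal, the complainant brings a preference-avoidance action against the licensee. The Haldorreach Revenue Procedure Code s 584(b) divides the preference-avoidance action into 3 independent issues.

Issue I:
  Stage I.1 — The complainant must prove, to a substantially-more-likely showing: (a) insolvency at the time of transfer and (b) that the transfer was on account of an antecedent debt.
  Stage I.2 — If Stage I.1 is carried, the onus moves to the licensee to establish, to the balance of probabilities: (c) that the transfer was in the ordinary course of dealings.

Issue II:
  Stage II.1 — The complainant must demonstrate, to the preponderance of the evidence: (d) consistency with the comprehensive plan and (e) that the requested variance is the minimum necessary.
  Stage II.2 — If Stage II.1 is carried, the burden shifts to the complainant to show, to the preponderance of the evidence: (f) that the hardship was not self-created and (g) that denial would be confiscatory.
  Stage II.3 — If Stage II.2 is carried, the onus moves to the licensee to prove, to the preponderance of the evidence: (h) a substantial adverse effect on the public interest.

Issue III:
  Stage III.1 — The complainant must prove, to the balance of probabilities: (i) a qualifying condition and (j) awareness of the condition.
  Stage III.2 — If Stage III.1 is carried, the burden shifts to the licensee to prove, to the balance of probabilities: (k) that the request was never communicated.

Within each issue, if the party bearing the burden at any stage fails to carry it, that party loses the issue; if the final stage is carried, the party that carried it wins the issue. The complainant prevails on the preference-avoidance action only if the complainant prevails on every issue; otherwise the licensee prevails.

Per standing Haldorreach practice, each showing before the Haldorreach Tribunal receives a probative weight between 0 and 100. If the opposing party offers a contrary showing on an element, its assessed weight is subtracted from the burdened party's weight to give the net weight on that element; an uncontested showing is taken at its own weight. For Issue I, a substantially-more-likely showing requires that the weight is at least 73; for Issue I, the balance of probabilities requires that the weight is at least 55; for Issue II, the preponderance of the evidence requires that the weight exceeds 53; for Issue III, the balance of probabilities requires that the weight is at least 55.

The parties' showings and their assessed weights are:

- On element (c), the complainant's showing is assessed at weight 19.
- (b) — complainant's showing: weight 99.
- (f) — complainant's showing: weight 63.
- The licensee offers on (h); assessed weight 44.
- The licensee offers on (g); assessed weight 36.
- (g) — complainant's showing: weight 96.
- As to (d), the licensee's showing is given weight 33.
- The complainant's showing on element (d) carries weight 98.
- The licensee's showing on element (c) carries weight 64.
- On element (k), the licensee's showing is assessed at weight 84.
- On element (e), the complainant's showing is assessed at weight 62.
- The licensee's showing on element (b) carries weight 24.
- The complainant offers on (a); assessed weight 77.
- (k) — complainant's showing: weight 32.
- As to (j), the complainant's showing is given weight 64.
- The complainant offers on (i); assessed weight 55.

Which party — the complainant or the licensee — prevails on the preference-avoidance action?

complainant

— Issue I —
Stage I.1 (complainant, a substantially-more-likely showing, weight is at least 73): (a) 77 ≥ 73 — meets; (b) net 99−24=75 ≥ 73 — meets.
  The complainant carries Stage I.1; the licensee now bears the burden.
Stage I.2 (licensee, the balance of probabilities, weight is at least 55): (c) net 64−19=45 < 55 — fails.
  Stage I.2 not carried; the licensee fails its burden.
The complainant prevails on this issue.
— Issue II —
Stage II.1 (complainant, the preponderance of the evidence, weight exceeds 53): (d) net 98−33=65 > 53 — meets; (e) 62 > 53 — meets.
  Stage II.1 carried; the burden remains with the complainant.
Stage II.2 (complainant, the preponderance of the evidence, weight exceeds 53): (f) 63 > 53 — meets; (g) net 96−36=60 > 53 — meets.
  The complainant carries Stage II.2; the licensee now bears the burden.
Stage II.3 (licensee, the preponderance of the evidence, weight exceeds 53): (h) 44 ≤ 53 — fails.
  Stage II.3 not carried; the licensee fails its burden.
The complainant prevails on this issue.
— Issue III —
Stage III.1 — burden on complainant; standard: the balance of probabilities (weight is at least 55).
    (i): 55 ≥ 55 [met]
    (j): 64 ≥ 55 [met]
  All elements met. The burden passes to the licensee.
Stage III.2 — burden on licensee; standard: the balance of probabilities (weight is at least 55).
    (k): 84 − 32 = 52 < 55 [not met]
  Stage III.2 not carried; the licensee fails its burden.
The analysis ends at Stage III.2; the complainant prevails on this issue.
Per-issue: Issue I → complainant; Issue II → complainant; Issue III → complainant. The complainant must prevail on every issue; overall, the complainant prevails.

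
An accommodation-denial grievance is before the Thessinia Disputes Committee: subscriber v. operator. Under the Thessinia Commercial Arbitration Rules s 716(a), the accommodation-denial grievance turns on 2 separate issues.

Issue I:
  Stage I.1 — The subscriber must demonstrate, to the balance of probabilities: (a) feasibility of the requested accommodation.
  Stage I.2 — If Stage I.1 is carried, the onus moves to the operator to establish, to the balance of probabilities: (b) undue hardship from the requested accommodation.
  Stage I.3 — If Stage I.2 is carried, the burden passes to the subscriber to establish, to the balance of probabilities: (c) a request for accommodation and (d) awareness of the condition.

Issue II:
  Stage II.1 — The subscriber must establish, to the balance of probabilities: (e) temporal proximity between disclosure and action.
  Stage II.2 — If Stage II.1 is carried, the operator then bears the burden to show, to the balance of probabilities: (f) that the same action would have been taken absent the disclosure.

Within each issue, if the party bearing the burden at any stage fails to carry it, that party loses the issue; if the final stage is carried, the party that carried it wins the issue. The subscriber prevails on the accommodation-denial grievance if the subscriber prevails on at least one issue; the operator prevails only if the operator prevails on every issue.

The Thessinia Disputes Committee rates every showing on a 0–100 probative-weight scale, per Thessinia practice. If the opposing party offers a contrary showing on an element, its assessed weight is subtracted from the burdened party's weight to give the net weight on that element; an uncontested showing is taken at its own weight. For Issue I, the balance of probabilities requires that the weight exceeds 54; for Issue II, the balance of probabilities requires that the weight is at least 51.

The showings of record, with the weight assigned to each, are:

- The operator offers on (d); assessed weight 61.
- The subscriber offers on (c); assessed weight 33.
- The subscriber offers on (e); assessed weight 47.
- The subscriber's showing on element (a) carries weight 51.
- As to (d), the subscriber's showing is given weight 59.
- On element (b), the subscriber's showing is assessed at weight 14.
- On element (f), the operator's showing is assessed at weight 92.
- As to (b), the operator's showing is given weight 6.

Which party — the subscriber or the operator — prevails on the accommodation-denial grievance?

operator

— Issue I —
Stage I.1 (subscriber, the balance of probabilities, weight exceeds 54): (a) 51 ≤ 54 — fails.
  Not every element is met, so the subscriber fails to carry Stage I.1.
The analysis ends at Stage I.1; the operator prevails on this issue.
— Issue II —
At Stage II.1 the subscriber must meet the balance of probabilities (weight is at least 51): on (e) the weight is 47, < 51, so (e) does not meet the standard.
  Stage II.1 not carried; the subscriber fails its burden.
The operator prevails on this issue.
Per-issue: Issue I → operator; Issue II → operator. The subscriber must prevail on at least one issue; overall, the operator prevails.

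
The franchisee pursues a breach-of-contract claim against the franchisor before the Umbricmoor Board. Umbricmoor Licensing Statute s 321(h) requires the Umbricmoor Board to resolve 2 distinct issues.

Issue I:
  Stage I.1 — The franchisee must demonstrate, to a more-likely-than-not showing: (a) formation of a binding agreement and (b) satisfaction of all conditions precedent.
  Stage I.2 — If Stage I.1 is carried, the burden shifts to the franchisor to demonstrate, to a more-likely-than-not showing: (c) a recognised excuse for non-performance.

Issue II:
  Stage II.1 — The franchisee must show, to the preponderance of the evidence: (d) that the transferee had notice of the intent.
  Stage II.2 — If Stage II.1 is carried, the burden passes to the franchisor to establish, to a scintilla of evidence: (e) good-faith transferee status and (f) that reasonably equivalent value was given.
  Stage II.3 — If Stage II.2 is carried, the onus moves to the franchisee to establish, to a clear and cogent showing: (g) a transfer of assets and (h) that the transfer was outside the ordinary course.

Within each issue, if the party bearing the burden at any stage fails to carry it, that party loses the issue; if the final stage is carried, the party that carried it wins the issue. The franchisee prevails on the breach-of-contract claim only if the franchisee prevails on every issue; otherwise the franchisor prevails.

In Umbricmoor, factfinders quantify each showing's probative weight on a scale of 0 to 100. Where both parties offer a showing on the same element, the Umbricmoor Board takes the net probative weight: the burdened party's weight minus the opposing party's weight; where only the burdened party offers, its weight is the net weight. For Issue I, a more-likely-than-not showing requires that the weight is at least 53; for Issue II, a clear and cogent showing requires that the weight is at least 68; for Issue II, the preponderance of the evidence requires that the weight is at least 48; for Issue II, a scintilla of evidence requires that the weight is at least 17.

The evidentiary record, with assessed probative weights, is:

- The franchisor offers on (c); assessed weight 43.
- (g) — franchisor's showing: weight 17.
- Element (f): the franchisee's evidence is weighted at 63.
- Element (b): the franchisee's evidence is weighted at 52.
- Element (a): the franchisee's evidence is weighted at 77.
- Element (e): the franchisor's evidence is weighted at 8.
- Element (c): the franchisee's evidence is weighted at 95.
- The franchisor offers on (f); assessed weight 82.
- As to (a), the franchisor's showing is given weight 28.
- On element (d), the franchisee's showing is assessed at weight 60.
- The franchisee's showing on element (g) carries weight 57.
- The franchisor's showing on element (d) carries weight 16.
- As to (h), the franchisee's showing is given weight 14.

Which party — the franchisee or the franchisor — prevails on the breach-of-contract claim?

— Issue I —
At Stage I.1 the franchisee must meet a more-likely-than-not showing (weight is at least 53): on (a) the weight is 77 less the opposing 28 gives net 49, which does not reach 53, so (a) does not meet the standard; on (b) the weight is 52, which does not reach 53, so (b) does not meet the standard.
  Stage I.1 not carried; the franchisee fails its burden.
So the franchisor prevails on this issue.
— Issue II —
Stage II.1 — burden on franchisee; standard: the preponderance of the evidence (weight is at least 48).
    (d): 60 − 16 = 44 < 48 [not met]
  Stage II.1 not carried; the franchisee fails its burden.
So the franchisor prevails on this issue.
Per-issue: Issue I → franchisor; Issue II → franchisor. The franchisee must prevail on every issue; overall, the franchisor prevails.

franchisor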